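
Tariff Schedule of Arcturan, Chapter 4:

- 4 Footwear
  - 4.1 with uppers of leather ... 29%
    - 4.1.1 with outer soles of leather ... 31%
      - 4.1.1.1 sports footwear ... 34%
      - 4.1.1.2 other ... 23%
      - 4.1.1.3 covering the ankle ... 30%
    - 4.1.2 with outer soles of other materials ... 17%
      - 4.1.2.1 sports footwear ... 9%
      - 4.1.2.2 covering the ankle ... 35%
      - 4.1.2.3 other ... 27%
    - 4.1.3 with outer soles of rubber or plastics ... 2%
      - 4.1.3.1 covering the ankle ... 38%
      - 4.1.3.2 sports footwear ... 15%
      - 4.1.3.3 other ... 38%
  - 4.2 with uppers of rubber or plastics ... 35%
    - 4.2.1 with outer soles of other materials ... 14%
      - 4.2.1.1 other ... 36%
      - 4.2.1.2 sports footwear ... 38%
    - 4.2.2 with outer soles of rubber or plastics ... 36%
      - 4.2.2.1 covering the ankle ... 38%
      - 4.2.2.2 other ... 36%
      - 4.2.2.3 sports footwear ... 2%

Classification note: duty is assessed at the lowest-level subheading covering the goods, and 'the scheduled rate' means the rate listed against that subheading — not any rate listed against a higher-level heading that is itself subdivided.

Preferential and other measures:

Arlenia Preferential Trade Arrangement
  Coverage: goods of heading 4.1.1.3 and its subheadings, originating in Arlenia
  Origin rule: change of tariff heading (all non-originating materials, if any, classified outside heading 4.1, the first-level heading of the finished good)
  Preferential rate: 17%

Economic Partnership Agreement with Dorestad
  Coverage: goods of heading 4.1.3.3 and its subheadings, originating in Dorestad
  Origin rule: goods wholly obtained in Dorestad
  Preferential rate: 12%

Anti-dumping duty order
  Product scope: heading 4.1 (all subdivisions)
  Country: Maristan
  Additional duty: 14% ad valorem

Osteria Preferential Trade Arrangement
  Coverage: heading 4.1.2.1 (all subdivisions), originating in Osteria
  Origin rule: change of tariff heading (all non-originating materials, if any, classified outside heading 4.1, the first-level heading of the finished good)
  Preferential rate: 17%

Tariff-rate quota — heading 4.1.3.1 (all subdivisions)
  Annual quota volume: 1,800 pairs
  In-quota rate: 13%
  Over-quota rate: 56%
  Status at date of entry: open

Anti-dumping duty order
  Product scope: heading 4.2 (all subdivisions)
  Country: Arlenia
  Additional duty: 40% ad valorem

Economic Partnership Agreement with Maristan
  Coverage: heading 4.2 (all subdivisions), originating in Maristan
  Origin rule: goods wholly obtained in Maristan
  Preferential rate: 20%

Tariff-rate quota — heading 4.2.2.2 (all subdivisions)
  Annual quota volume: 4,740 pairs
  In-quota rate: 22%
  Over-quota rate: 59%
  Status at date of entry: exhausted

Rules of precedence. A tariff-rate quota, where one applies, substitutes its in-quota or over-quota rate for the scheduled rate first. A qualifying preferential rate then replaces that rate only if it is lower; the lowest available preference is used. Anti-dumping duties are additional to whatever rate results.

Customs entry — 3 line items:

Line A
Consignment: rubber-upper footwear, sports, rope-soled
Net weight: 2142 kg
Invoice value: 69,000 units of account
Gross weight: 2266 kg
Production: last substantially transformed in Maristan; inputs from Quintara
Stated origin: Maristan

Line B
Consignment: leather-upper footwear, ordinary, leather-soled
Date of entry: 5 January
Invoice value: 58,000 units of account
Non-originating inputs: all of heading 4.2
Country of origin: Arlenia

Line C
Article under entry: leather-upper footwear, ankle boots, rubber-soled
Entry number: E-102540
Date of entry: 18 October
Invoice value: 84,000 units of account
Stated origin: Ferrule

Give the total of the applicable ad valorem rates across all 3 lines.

74%

Line A: rubber-upper → 4.2; rope-soled → 4.2.1; sports → 4.2.1.2. Scheduled 38%. Maristan agreement on 4.2: not wholly obtained. → 38%.
Line B: leather-upper → 4.1; leather-soled → 4.1.1; ordinary → 4.1.1.2. Scheduled 23%. Arlenia agreement on 4.1.1.3: 4.1.1.2 not covered. → 23%.
Line C: leather-upper → 4.1; rubber-soled → 4.1.3; ankle boots → 4.1.3.1. Scheduled 38%. quota on 4.1.3.1 open → in-quota 13%. → 13%.
Sum: 38% + 23% + 13% = 74%.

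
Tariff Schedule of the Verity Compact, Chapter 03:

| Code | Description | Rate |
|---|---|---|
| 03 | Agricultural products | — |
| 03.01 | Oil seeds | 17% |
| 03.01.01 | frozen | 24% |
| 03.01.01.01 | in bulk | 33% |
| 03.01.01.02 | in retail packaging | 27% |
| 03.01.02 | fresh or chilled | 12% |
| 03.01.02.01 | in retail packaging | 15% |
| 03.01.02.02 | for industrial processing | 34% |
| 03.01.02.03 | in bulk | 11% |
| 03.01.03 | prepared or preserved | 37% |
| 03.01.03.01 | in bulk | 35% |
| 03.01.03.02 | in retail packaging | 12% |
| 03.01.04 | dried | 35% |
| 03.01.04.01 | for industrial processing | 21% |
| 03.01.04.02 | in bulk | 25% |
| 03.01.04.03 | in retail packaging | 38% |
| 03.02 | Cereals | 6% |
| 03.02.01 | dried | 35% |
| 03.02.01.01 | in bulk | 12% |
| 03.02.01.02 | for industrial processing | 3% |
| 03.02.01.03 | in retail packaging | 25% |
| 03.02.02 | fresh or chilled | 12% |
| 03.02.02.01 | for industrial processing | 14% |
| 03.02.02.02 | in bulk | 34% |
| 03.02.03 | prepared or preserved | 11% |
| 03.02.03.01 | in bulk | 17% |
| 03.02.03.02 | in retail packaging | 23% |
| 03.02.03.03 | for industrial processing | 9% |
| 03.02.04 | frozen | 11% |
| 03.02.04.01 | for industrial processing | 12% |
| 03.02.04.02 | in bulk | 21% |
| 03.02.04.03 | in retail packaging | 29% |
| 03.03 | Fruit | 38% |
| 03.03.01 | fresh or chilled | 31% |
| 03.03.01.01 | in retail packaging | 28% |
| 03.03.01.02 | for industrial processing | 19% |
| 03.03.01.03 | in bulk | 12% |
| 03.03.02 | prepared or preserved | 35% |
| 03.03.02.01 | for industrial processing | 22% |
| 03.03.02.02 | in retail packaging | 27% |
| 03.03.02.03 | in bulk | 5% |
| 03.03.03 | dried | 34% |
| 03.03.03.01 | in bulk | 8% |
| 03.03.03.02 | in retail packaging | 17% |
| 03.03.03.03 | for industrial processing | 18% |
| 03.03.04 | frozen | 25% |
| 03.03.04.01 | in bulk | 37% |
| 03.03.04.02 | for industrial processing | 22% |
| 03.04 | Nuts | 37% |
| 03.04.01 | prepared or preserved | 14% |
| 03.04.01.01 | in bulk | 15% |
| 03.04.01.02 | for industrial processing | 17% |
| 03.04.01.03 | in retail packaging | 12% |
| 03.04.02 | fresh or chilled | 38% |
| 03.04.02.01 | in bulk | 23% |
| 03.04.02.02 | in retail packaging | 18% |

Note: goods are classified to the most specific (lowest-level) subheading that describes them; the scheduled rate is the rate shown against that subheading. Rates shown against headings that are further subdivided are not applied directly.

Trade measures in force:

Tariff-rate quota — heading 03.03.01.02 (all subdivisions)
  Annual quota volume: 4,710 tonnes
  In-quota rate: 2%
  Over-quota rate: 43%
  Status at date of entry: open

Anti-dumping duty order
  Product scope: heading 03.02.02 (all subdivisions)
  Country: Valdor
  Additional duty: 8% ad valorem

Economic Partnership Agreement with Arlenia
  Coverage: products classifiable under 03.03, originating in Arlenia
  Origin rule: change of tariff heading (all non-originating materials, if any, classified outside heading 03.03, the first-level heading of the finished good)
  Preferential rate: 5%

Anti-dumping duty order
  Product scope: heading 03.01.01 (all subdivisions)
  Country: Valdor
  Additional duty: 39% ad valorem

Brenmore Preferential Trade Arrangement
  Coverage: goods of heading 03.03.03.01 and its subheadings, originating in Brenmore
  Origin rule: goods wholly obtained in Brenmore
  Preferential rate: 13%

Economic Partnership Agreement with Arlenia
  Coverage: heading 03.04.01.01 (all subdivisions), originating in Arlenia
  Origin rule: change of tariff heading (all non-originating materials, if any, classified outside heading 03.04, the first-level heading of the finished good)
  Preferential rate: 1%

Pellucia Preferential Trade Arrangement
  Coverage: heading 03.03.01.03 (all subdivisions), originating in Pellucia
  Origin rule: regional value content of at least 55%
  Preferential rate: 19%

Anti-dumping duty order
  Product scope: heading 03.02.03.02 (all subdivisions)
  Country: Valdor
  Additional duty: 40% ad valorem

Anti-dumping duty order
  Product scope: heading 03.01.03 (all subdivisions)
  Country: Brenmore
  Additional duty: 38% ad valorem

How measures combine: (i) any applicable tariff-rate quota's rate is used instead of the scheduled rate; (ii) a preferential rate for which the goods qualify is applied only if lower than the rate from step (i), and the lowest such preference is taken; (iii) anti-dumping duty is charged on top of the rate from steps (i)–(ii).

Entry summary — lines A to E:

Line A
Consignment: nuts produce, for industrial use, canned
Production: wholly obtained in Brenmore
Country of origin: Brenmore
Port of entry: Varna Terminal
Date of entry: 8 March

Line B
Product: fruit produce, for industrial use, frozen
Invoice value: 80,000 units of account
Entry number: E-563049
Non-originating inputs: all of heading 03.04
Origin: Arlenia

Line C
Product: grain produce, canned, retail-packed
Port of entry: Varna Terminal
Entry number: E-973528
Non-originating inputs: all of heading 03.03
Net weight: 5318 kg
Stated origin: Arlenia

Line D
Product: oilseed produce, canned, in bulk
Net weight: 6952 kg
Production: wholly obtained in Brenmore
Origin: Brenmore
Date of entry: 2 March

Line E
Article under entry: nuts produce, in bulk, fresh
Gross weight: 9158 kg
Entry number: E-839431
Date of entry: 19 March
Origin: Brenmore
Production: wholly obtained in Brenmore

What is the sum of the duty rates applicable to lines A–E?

Line A: nuts → 03.04; canned → 03.04.01; for industrial use → 03.04.01.02. Scheduled 17%. Brenmore agreement on 03.03.03.01: 03.04.01.02 not covered. → 17%.
Line B: fruit → 03.03; frozen → 03.03.04; for industrial use → 03.03.04.02. Scheduled 22%. Arlenia agreement on 03.03: CTH met → 5% available; Arlenia agreement on 03.04.01.01: 03.03.04.02 not covered; preferential 5%. → 5%.
Line C: grain → 03.02; canned → 03.02.03; retail-packed → 03.02.03.02. Scheduled 23%. Arlenia agreement on 03.03: 03.02.03.02 not covered; Arlenia agreement on 03.04.01.01: 03.02.03.02 not covered. → 23%.
Line D: oilseed → 03.01; canned → 03.01.03; in bulk → 03.01.03.01. Scheduled 35%. Brenmore agreement on 03.03.03.01: 03.01.03.01 not covered; anti-dumping (Brenmore, 03.01.03): +38%; total 35% + 38% = 73%. → 73%.
Line E: nuts → 03.04; fresh → 03.04.02; in bulk → 03.04.02.01. Scheduled 23%. Brenmore agreement on 03.03.03.01: 03.04.02.01 not covered. → 23%.
Sum: 17% + 5% + 23% + 73% + 23% = 141%.

141%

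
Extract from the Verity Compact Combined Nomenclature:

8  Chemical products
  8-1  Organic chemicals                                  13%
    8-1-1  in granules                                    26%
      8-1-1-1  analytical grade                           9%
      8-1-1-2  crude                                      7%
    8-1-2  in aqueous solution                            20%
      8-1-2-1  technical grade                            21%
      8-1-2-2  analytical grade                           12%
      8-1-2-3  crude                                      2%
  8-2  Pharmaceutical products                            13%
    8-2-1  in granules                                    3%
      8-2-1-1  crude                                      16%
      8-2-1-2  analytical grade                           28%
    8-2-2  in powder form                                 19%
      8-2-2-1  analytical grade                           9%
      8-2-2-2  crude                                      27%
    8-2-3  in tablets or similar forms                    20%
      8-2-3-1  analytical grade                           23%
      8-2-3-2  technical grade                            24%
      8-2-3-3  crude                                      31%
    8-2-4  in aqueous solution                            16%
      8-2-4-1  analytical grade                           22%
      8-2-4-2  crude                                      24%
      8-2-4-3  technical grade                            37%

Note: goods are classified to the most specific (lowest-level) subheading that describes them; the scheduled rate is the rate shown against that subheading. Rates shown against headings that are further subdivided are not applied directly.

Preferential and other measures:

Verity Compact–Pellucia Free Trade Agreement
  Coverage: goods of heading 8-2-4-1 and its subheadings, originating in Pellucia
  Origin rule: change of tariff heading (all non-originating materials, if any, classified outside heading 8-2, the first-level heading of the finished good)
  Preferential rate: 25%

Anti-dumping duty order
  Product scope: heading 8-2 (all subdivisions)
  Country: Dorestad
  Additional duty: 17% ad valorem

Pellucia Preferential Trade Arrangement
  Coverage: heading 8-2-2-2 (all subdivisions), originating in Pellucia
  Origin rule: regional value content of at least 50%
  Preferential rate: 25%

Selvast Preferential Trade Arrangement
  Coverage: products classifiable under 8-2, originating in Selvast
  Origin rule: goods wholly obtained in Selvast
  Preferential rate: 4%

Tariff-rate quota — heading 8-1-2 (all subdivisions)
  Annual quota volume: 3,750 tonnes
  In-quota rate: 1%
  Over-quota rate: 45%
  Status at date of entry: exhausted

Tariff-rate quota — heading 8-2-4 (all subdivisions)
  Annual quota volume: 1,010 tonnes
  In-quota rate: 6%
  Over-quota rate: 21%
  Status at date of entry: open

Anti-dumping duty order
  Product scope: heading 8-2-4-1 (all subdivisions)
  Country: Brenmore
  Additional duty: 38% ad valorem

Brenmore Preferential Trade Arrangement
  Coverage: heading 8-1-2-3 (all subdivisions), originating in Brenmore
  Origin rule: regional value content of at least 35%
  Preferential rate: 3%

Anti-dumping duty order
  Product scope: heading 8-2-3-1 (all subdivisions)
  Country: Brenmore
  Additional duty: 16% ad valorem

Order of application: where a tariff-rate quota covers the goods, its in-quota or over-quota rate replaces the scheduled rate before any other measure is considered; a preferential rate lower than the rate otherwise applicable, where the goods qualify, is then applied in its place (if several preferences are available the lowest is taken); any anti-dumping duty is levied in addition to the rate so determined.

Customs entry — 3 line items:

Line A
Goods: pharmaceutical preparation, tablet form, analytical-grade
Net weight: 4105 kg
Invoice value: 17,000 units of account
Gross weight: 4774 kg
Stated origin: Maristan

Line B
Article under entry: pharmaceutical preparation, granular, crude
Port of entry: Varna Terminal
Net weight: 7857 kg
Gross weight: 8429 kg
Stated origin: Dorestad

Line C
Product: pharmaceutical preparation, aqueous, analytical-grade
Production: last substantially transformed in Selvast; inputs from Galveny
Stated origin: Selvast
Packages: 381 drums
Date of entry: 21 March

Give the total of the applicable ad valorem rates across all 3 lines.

62%

Line A: pharmaceutical → 8-2; tablet form → 8-2-3; analytical-grade → 8-2-3-1. Scheduled 23%. No special measure applies. → 23%.
Line B: pharmaceutical → 8-2; granular → 8-2-1; crude → 8-2-1-1. Scheduled 16%. anti-dumping (Dorestad, 8-2): +17%; total 16% + 17% = 33%. → 33%.
Line C: pharmaceutical → 8-2; aqueous → 8-2-4; analytical-grade → 8-2-4-1. Scheduled 22%. quota on 8-2-4 open → in-quota 6%; Selvast agreement on 8-2: not wholly obtained. → 6%.
Sum: 23% + 33% + 6% = 62%.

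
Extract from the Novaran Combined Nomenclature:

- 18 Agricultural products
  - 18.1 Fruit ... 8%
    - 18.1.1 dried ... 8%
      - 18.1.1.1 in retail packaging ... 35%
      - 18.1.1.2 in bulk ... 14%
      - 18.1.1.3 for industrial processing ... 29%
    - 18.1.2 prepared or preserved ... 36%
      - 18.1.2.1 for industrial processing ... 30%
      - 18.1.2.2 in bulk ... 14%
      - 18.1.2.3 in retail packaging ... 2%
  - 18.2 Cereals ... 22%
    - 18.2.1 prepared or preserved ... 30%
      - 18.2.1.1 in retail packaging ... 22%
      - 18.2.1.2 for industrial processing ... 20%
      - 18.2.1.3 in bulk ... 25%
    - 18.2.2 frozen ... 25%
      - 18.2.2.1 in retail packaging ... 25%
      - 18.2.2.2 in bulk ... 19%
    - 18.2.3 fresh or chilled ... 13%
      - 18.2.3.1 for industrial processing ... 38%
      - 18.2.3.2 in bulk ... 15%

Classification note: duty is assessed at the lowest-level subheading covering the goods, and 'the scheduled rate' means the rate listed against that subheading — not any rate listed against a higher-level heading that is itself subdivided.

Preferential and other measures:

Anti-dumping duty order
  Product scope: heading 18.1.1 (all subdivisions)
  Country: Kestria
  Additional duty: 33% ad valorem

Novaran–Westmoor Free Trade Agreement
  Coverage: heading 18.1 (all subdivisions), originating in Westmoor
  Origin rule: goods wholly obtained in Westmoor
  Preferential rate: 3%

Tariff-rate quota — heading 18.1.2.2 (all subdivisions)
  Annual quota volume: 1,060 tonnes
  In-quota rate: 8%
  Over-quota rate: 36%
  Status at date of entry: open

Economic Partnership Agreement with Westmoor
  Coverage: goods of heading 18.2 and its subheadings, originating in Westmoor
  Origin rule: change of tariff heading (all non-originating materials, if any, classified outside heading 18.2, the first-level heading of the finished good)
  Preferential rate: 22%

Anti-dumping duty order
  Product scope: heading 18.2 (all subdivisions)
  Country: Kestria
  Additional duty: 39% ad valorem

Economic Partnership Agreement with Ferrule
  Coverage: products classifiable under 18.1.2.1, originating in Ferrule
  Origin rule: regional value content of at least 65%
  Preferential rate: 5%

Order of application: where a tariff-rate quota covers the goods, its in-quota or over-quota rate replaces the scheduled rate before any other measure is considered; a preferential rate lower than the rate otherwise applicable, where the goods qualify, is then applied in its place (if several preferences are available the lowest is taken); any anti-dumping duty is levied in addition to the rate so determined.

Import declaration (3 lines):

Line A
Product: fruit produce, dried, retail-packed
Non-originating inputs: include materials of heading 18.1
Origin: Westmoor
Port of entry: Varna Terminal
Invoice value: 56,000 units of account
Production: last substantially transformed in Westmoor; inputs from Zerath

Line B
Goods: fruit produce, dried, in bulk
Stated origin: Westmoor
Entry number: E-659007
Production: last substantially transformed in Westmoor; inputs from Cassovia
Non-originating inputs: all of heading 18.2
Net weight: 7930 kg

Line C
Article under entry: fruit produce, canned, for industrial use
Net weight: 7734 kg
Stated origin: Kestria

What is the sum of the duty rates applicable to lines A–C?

Line A: fruit → 18.1; dried → 18.1.1; retail-packed → 18.1.1.1. Scheduled 35%. Westmoor agreement on 18.1: not wholly obtained; Westmoor agreement on 18.2: 18.1.1.1 not covered. → 35%.
Line B: fruit → 18.1; dried → 18.1.1; in bulk → 18.1.1.2. Scheduled 14%. Westmoor agreement on 18.1: not wholly obtained; Westmoor agreement on 18.2: 18.1.1.2 not covered. → 14%.
Line C: fruit → 18.1; canned → 18.1.2; for industrial use → 18.1.2.1. Scheduled 30%. No special measure applies. → 30%.
Sum: 35% + 14% + 30% = 79%.

79%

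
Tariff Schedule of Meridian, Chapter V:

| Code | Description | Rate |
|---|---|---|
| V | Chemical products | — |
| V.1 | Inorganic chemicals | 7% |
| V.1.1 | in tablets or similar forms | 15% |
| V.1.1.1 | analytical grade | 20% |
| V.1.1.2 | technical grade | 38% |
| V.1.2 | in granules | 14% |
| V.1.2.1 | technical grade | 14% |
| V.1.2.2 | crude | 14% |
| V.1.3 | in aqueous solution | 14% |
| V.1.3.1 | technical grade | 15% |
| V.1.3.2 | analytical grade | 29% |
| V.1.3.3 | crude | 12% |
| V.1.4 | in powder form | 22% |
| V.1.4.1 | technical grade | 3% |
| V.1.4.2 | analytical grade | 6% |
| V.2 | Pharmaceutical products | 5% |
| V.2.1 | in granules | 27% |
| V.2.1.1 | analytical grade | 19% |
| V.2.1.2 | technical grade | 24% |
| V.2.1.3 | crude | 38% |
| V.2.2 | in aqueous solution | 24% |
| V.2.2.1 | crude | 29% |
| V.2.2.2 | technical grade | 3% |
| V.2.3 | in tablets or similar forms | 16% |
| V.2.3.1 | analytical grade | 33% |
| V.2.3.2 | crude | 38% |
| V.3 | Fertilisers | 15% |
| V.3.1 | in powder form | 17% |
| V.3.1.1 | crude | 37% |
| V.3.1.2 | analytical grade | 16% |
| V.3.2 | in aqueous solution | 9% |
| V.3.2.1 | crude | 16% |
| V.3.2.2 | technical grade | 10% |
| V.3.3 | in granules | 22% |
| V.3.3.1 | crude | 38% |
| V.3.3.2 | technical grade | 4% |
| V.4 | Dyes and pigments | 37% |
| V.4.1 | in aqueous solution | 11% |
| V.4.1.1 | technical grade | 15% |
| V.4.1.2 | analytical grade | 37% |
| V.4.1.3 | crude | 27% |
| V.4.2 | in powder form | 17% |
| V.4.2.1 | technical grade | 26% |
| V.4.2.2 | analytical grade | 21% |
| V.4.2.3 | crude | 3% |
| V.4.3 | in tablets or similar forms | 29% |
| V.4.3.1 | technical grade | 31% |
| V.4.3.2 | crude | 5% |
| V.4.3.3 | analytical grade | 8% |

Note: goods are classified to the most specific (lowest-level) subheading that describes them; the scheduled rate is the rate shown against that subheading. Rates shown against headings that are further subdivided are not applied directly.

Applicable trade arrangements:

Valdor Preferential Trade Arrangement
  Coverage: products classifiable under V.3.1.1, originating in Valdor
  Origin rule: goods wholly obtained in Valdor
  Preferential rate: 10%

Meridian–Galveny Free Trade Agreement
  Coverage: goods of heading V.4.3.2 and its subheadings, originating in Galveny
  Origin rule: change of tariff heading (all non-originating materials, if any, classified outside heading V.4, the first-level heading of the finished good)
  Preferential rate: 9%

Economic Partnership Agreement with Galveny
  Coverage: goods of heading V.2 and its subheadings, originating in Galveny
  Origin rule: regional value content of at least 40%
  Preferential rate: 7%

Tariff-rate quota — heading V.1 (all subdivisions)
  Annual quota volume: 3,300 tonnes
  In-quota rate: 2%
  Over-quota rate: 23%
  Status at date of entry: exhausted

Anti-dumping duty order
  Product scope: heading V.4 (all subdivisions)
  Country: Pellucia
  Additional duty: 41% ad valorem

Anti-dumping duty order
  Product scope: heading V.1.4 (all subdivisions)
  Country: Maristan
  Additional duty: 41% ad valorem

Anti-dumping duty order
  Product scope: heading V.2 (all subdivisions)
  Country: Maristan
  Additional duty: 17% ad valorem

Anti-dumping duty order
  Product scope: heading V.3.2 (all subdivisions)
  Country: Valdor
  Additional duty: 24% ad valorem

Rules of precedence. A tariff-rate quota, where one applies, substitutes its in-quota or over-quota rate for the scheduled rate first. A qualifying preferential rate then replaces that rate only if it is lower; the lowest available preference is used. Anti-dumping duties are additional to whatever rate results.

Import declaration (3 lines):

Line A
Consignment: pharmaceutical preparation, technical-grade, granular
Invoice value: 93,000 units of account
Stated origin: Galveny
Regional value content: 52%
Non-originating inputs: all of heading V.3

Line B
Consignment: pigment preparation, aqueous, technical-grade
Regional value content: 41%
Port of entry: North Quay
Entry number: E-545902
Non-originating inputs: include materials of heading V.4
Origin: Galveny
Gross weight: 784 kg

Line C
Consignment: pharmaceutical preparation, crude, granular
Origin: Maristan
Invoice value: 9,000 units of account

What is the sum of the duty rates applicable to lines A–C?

Line A: pharmaceutical → V.2; granular → V.2.1; technical-grade → V.2.1.2. Scheduled 24%. Galveny agreement on V.4.3.2: V.2.1.2 not covered; Galveny agreement on V.2: RVC ≥ 40% → 7% available; preferential 7%. → 7%.
Line B: pigment → V.4; aqueous → V.4.1; technical-grade → V.4.1.1. Scheduled 15%. Galveny agreement on V.4.3.2: V.4.1.1 not covered; Galveny agreement on V.2: V.4.1.1 not covered. → 15%.
Line C: pharmaceutical → V.2; granular → V.2.1; crude → V.2.1.3. Scheduled 38%. anti-dumping (Maristan, V.2): +17%; total 38% + 17% = 55%. → 55%.
Sum: 7% + 15% + 55% = 77%.

77%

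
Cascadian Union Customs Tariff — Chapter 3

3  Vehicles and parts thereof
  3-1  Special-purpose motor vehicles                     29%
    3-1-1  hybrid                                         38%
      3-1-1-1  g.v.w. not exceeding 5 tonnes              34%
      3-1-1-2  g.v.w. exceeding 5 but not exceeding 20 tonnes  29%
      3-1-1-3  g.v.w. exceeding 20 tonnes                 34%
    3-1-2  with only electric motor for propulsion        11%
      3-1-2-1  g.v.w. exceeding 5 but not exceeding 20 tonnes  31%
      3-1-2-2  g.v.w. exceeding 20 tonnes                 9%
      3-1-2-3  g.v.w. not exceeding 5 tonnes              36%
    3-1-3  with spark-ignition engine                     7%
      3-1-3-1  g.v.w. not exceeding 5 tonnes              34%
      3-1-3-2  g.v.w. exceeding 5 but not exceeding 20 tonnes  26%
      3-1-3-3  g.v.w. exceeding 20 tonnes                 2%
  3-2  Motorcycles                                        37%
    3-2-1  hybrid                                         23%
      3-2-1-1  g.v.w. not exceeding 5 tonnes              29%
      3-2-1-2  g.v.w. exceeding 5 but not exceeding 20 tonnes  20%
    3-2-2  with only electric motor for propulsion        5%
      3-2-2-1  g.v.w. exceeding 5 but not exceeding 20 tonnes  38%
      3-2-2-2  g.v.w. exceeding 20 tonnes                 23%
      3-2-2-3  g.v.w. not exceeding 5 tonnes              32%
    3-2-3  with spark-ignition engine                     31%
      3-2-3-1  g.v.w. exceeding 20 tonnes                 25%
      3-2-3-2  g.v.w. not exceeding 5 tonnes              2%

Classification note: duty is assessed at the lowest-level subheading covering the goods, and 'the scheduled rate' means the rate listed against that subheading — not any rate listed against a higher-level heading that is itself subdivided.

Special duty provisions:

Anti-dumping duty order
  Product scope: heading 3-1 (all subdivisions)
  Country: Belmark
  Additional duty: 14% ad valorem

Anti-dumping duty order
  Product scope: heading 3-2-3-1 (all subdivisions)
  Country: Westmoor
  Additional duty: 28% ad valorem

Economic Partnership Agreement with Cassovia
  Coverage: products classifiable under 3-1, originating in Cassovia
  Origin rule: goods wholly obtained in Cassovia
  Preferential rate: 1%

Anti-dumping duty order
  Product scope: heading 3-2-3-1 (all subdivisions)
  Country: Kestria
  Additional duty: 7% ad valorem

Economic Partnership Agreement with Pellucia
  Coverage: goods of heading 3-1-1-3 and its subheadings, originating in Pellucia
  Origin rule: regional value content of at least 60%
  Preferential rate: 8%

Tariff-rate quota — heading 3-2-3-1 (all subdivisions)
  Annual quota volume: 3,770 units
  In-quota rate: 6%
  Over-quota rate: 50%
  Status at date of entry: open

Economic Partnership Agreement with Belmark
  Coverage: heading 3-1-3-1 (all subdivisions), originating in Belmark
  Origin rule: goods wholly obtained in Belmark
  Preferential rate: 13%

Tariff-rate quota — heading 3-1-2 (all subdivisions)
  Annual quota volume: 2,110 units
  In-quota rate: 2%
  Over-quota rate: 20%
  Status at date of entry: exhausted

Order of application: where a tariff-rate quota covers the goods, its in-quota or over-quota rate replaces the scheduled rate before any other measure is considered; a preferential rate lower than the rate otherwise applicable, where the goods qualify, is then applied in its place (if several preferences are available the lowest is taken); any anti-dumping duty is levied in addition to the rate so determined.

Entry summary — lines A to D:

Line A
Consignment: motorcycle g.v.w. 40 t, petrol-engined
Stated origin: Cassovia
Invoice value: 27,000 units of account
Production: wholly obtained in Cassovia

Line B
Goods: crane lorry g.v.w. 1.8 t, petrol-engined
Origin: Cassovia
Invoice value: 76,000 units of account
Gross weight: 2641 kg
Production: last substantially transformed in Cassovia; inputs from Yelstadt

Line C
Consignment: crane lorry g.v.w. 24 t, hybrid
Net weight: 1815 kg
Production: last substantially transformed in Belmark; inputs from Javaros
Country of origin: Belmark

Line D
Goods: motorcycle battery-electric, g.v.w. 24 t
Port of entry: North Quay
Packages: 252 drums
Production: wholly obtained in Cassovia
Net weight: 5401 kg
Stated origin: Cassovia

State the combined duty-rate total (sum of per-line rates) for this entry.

Line A: motorcycle → 3-2; petrol-engined → 3-2-3; g.v.w. 40 t → 3-2-3-1. Scheduled 25%. quota on 3-2-3-1 open → in-quota 6%; Cassovia agreement on 3-1: 3-2-3-1 not covered. → 6%.
Line B: crane lorry → 3-1; petrol-engined → 3-1-3; g.v.w. 1.8 t → 3-1-3-1. Scheduled 34%. Cassovia agreement on 3-1: not wholly obtained. → 34%.
Line C: crane lorry → 3-1; hybrid → 3-1-1; g.v.w. 24 t → 3-1-1-3. Scheduled 34%. Belmark agreement on 3-1-3-1: 3-1-1-3 not covered; anti-dumping (Belmark, 3-1): +14%; total 34% + 14% = 48%. → 48%.
Line D: motorcycle → 3-2; battery-electric → 3-2-2; g.v.w. 24 t → 3-2-2-2. Scheduled 23%. Cassovia agreement on 3-1: 3-2-2-2 not covered. → 23%.
Sum: 6% + 34% + 48% + 23% = 111%.

111%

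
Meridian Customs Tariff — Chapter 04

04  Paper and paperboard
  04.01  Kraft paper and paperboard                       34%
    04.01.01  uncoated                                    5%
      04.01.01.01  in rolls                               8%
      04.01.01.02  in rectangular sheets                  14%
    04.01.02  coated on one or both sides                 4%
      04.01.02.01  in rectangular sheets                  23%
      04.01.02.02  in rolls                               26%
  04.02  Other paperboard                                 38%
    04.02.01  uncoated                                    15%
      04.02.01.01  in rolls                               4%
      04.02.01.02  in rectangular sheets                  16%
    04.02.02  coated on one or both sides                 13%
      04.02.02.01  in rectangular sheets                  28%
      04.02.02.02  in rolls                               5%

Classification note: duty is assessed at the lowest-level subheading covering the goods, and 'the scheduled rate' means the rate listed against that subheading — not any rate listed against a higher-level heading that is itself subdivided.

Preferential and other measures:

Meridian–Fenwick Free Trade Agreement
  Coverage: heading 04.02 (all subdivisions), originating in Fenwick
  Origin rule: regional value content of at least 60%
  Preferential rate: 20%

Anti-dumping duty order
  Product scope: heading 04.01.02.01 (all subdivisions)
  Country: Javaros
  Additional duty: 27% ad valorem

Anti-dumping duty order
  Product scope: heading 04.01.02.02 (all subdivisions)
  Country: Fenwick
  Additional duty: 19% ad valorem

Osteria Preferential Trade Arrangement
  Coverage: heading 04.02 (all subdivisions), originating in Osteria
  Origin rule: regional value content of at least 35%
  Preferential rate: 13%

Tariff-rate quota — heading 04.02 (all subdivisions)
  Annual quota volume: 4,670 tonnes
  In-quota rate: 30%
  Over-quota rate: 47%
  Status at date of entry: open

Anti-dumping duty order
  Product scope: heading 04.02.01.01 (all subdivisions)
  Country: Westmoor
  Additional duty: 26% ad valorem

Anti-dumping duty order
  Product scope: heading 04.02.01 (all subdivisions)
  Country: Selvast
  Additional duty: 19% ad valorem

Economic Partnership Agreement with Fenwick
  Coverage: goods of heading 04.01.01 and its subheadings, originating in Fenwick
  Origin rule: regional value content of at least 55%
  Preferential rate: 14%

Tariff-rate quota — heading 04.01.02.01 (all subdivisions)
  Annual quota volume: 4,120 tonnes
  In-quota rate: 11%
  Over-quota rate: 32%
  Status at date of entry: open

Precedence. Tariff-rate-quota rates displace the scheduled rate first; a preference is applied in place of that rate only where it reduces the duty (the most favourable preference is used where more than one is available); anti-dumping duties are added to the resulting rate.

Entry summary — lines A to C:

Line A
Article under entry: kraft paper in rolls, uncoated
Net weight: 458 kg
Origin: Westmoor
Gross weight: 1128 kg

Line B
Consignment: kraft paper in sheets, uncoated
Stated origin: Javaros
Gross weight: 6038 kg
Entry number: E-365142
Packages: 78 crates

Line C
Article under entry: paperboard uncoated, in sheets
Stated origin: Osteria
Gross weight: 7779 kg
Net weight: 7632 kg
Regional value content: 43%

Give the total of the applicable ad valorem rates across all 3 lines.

Line A: kraft paper → 04.01; uncoated → 04.01.01; in rolls → 04.01.01.01. Scheduled 8%. No special measure applies. → 8%.
Line B: kraft paper → 04.01; uncoated → 04.01.01; in sheets → 04.01.01.02. Scheduled 14%. No special measure applies. → 14%.
Line C: paperboard → 04.02; uncoated → 04.02.01; in sheets → 04.02.01.02. Scheduled 16%. quota on 04.02 open → in-quota 30%; Osteria agreement on 04.02: RVC ≥ 35% → 13% available; preferential 13%. → 13%.
Sum: 8% + 14% + 13% = 35%.

35%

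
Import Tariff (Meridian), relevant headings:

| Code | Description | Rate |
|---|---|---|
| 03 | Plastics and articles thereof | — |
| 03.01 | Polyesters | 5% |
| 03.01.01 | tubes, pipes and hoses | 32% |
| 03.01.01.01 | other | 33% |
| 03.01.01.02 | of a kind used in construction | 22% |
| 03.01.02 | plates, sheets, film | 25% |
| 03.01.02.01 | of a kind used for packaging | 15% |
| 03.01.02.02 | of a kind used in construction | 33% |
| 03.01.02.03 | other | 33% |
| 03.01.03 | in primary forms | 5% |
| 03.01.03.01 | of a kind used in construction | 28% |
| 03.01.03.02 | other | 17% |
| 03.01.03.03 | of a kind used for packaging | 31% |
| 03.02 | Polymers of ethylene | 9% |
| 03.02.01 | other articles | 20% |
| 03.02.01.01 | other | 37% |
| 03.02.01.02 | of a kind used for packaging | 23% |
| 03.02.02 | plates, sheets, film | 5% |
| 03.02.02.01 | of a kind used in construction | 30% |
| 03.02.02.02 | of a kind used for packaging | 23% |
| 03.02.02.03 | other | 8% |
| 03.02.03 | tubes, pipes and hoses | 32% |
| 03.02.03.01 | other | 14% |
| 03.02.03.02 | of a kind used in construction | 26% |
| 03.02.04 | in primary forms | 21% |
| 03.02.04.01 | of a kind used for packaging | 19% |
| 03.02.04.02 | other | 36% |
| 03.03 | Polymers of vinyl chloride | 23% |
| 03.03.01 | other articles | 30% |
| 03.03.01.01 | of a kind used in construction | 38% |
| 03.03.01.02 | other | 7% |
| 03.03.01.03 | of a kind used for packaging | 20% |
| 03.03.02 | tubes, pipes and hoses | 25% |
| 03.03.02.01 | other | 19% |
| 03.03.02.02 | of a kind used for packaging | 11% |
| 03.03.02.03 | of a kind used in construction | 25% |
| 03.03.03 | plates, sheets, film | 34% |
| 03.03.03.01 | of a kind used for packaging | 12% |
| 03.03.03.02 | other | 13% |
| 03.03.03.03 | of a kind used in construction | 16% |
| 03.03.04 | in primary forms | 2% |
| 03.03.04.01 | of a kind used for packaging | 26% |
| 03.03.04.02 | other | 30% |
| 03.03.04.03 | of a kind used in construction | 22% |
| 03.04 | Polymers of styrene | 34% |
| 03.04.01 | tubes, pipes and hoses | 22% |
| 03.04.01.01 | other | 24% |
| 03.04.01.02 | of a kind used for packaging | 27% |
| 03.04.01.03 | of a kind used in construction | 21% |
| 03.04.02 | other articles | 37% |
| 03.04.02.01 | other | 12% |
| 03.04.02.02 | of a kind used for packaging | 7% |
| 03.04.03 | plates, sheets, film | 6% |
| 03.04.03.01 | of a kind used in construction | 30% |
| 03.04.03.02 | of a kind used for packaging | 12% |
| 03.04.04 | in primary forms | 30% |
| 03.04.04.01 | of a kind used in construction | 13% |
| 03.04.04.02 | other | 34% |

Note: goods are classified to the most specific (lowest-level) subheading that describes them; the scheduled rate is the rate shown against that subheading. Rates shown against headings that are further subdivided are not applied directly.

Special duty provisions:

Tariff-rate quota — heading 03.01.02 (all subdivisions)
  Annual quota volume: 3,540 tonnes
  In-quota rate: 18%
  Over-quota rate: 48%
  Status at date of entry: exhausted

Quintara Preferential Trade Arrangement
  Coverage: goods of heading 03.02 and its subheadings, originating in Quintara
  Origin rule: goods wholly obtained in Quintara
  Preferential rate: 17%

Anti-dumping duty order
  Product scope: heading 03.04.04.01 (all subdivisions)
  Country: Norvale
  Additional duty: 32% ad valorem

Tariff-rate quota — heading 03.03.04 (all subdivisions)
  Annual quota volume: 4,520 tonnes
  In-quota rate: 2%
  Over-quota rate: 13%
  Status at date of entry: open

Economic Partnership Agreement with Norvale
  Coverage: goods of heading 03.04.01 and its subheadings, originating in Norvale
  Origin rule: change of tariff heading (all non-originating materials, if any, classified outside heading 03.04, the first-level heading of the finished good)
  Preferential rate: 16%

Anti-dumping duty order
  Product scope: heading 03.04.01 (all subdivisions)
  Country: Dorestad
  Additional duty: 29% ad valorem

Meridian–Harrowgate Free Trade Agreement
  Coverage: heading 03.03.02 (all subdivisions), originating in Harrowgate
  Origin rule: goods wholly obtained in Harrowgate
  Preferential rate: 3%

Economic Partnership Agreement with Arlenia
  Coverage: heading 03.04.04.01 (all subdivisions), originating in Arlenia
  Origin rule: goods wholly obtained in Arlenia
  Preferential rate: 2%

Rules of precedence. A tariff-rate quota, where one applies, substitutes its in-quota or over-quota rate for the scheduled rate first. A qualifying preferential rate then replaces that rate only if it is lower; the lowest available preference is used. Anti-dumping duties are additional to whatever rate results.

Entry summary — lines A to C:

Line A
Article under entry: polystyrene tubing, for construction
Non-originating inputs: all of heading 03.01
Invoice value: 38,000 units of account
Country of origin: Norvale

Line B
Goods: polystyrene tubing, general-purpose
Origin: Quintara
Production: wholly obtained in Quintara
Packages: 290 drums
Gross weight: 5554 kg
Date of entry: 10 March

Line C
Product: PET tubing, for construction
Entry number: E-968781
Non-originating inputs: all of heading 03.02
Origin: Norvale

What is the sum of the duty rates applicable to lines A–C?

Line A: polystyrene → 03.04; tubing → 03.04.01; for construction → 03.04.01.03. Scheduled 21%. Norvale agreement on 03.04.01: CTH met → 16% available; preferential 16%. → 16%.
Line B: polystyrene → 03.04; tubing → 03.04.01; general-purpose → 03.04.01.01. Scheduled 24%. Quintara agreement on 03.02: 03.04.01.01 not covered. → 24%.
Line C: PET → 03.01; tubing → 03.01.01; for construction → 03.01.01.02. Scheduled 22%. Norvale agreement on 03.04.01: 03.01.01.02 not covered. → 22%.
Sum: 16% + 24% + 22% = 62%.

62%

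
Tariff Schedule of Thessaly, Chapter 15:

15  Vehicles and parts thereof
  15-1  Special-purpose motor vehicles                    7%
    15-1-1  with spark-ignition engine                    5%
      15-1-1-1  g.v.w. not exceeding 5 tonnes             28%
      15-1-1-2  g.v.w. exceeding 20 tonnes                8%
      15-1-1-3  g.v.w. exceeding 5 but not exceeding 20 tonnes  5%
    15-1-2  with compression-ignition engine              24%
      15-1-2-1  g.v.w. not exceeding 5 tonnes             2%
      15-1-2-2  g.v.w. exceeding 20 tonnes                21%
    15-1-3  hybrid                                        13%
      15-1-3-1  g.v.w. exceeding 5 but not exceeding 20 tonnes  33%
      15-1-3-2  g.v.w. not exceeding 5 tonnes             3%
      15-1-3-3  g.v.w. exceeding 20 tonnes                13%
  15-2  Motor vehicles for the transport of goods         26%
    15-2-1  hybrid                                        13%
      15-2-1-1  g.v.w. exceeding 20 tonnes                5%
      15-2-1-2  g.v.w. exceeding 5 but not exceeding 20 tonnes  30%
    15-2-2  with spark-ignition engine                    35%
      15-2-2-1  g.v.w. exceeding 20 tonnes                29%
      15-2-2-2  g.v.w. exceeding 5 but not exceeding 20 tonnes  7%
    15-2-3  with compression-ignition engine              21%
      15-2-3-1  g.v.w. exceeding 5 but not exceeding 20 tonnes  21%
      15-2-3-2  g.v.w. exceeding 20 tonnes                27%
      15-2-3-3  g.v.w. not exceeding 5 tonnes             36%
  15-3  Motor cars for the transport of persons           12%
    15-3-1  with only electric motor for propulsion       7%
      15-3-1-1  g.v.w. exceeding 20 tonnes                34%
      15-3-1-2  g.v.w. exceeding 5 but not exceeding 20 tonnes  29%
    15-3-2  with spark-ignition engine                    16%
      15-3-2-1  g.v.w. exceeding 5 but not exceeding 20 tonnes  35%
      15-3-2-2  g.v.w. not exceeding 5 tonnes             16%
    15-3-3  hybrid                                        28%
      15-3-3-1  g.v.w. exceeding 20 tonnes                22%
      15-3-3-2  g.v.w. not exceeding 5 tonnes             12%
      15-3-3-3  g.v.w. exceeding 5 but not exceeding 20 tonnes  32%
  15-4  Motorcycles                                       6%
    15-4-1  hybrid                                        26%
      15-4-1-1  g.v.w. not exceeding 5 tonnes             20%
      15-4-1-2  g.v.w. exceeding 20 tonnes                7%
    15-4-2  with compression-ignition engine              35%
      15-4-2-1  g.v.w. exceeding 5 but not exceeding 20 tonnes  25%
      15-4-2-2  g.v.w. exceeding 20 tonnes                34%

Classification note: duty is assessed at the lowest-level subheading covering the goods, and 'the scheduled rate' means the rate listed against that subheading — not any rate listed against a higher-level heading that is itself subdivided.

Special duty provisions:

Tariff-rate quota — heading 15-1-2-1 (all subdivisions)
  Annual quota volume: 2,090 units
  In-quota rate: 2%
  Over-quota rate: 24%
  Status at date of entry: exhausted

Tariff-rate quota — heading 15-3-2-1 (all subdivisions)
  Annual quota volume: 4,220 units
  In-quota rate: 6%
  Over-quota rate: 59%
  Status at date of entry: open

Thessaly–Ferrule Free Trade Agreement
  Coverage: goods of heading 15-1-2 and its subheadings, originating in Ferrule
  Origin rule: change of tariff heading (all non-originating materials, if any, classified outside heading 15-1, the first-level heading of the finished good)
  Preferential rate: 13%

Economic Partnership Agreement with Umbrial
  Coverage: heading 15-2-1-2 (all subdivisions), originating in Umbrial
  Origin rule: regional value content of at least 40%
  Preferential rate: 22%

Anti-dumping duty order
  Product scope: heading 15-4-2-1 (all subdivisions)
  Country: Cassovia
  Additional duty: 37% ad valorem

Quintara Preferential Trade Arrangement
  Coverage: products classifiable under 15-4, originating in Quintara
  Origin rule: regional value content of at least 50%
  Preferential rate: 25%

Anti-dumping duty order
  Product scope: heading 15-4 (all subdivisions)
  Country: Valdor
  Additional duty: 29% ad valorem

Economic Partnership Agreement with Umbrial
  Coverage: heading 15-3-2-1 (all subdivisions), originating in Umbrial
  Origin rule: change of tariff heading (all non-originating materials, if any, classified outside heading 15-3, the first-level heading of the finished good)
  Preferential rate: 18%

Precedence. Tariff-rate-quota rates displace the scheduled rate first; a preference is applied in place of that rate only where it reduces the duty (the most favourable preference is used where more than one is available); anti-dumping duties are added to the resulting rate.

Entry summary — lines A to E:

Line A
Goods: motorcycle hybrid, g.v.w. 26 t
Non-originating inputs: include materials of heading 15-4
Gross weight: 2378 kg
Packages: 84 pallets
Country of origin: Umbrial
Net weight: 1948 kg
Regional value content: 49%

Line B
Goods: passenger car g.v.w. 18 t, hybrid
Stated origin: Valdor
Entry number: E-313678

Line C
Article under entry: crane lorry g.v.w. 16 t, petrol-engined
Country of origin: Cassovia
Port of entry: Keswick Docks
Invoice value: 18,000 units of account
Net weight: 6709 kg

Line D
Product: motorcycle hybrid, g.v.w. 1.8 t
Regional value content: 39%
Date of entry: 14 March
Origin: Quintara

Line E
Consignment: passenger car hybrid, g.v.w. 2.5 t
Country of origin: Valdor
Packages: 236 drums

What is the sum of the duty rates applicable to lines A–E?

76%

Line A: motorcycle → 15-4; hybrid → 15-4-1; g.v.w. 26 t → 15-4-1-2. Scheduled 7%. Umbrial agreement on 15-2-1-2: 15-4-1-2 not covered; Umbrial agreement on 15-3-2-1: 15-4-1-2 not covered. → 7%.
Line B: passenger car → 15-3; hybrid → 15-3-3; g.v.w. 18 t → 15-3-3-3. Scheduled 32%. No special measure applies. → 32%.
Line C: crane lorry → 15-1; petrol-engined → 15-1-1; g.v.w. 16 t → 15-1-1-3. Scheduled 5%. No special measure applies. → 5%.
Line D: motorcycle → 15-4; hybrid → 15-4-1; g.v.w. 1.8 t → 15-4-1-1. Scheduled 20%. Quintara agreement on 15-4: RVC < 50%. → 20%.
Line E: passenger car → 15-3; hybrid → 15-3-3; g.v.w. 2.5 t → 15-3-3-2. Scheduled 12%. No special measure applies. → 12%.
Sum: 7% + 32% + 5% + 20% + 12% = 76%.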